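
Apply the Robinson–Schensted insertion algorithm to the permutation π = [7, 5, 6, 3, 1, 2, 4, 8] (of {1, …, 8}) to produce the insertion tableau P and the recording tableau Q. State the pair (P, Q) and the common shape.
P = [1, 2, 4, 8] / [3, 6] / [5] / [7];  Q = [1, 3, 7, 8] / [2, 6] / [4] / [5];  common shape = (4, 2, 1, 1)

Row-insert the values π_1, π_2, … into P one at a time, bumping the leftmost entry strictly greater than the inserted value down to the next row. The recording tableau Q records, in position (i, j), the step at which that cell was added to P.
  Insert 7 (step 1): P = [7];  Q = [1]
  Insert 5 (step 2): P = [5] / [7];  Q = [1] / [2]
  Insert 6 (step 3): P = [5, 6] / [7];  Q = [1, 3] / [2]
  Insert 3 (step 4): P = [3, 6] / [5] / [7];  Q = [1, 3] / [2] / [4]
  Insert 1 (step 5): P = [1, 6] / [3] / [5] / [7];  Q = [1, 3] / [2] / [4] / [5]
  Insert 2 (step 6): P = [1, 2] / [3, 6] / [5] / [7];  Q = [1, 3] / [2, 6] / [4] / [5]
  Insert 4 (step 7): P = [1, 2, 4] / [3, 6] / [5] / [7];  Q = [1, 3, 7] / [2, 6] / [4] / [5]
  Insert 8 (step 8): P = [1, 2, 4, 8] / [3, 6] / [5] / [7];  Q = [1, 3, 7, 8] / [2, 6] / [4] / [5]
Final shape: (4, 2, 1, 1).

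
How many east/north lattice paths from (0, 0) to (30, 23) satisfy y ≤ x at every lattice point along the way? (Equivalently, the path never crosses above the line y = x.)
Number of paths = 160878516023680

By the reflection principle (André's argument), the number of monotone paths to (30, 23) with n ≤ m that never go above y = x is C(53, 30) − C(53, 31) = 623404249591760 − 462525733568080 = 160878516023680.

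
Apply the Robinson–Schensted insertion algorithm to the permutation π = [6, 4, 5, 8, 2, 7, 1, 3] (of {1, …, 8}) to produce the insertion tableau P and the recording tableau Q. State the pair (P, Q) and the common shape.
P = [1, 3, 7] / [2, 5] / [4, 8] / [6];  Q = [1, 3, 4] / [2, 6] / [5, 8] / [7];  common shape = (3, 2, 2, 1)

Row-insert the values π_1, π_2, … into P one at a time, bumping the leftmost entry strictly greater than the inserted value down to the next row. The recording tableau Q records, in position (i, j), the step at which that cell was added to P.
  Insert 6 (step 1): P = [6];  Q = [1]
  Insert 4 (step 2): P = [4] / [6];  Q = [1] / [2]
  Insert 5 (step 3): P = [4, 5] / [6];  Q = [1, 3] / [2]
  Insert 8 (step 4): P = [4, 5, 8] / [6];  Q = [1, 3, 4] / [2]
  Insert 2 (step 5): P = [2, 5, 8] / [4] / [6];  Q = [1, 3, 4] / [2] / [5]
  Insert 7 (step 6): P = [2, 5, 7] / [4, 8] / [6];  Q = [1, 3, 4] / [2, 6] / [5]
  Insert 1 (step 7): P = [1, 5, 7] / [2, 8] / [4] / [6];  Q = [1, 3, 4] / [2, 6] / [5] / [7]
  Insert 3 (step 8): P = [1, 3, 7] / [2, 5] / [4, 8] / [6];  Q = [1, 3, 4] / [2, 6] / [5, 8] / [7]
Final shape: (3, 2, 2, 1).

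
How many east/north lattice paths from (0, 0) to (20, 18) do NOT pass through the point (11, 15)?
Number of paths = 31878245410

Total paths from (0, 0) to (20, 18): C(38, 20) = 33578000610. Paths through (11, 15): (paths (0, 0) → (11, 15)) × (paths (11, 15) → (20, 18)) = C(26, 11) · C(12, 9) = 7726160 · 220 = 1699755200. Avoidance count = 33578000610 − 1699755200 = 31878245410.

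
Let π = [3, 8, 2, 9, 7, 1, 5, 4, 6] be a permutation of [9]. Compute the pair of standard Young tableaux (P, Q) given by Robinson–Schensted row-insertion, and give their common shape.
P = [1, 4, 6] / [2, 5, 9] / [3, 7] / [8];  Q = [1, 2, 4] / [3, 5, 9] / [6, 7] / [8];  common shape = (3, 3, 2, 1)

Row-insert the values π_1, π_2, … into P one at a time, bumping the leftmost entry strictly greater than the inserted value down to the next row. The recording tableau Q records, in position (i, j), the step at which that cell was added to P.
  Insert 3 (step 1): P = [3];  Q = [1]
  Insert 8 (step 2): P = [3, 8];  Q = [1, 2]
  Insert 2 (step 3): P = [2, 8] / [3];  Q = [1, 2] / [3]
  Insert 9 (step 4): P = [2, 8, 9] / [3];  Q = [1, 2, 4] / [3]
  Insert 7 (step 5): P = [2, 7, 9] / [3, 8];  Q = [1, 2, 4] / [3, 5]
  Insert 1 (step 6): P = [1, 7, 9] / [2, 8] / [3];  Q = [1, 2, 4] / [3, 5] / [6]
  Insert 5 (step 7): P = [1, 5, 9] / [2, 7] / [3, 8];  Q = [1, 2, 4] / [3, 5] / [6, 7]
  Insert 4 (step 8): P = [1, 4, 9] / [2, 5] / [3, 7] / [8];  Q = [1, 2, 4] / [3, 5] / [6, 7] / [8]
  Insert 6 (step 9): P = [1, 4, 6] / [2, 5, 9] / [3, 7] / [8];  Q = [1, 2, 4] / [3, 5, 9] / [6, 7] / [8]
Final shape: (3, 3, 2, 1).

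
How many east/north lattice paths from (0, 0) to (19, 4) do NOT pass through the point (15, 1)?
Number of paths = 8295

Total paths from (0, 0) to (19, 4): C(23, 19) = 8855. Paths through (15, 1): (paths (0, 0) → (15, 1)) × (paths (15, 1) → (19, 4)) = C(16, 15) · C(7, 4) = 16 · 35 = 560. Avoidance count = 8855 − 560 = 8295.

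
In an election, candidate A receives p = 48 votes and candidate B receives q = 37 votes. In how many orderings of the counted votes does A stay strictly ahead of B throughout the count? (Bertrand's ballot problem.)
Strict-lead orderings = 213368839964923999986630

Total orderings of the 85 votes with 48 for A: C(85, 48) = 1648759217910776363533050. By the Bertrand ballot formula (Cycle Lemma / reflection principle), the number of orderings in which A is strictly ahead of B throughout is (p − q)/(p + q) · C(p + q, p) = (48 − 37)/(48 + 37) · 1648759217910776363533050 = 213368839964923999986630.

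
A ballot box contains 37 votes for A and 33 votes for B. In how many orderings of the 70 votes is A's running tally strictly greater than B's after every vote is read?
Strict-lead orderings = 5727227396045850968

Total orderings of the 70 votes with 37 for A: C(70, 37) = 100226479430802391940. By the Bertrand ballot formula (Cycle Lemma / reflection principle), the number of orderings in which A is strictly ahead of B throughout is (p − q)/(p + q) · C(p + q, p) = (37 − 33)/(37 + 33) · 100226479430802391940 = 5727227396045850968.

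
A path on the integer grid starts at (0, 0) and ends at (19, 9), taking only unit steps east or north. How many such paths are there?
Number of paths = 6906900

A monotone lattice path from (0, 0) to (19, 9) consists of 19 east steps and 9 north steps in some order, so it is determined by which 19 of the 28 steps are east. The count is C(28, 19) = 6906900.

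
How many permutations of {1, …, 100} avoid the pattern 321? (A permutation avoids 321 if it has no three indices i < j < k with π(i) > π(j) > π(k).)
C_100 = 896519947090131496687170070074100632420837521538745909320

These 321-avoiding permutations are counted by the Catalan number C_n = (1/(n + 1)) · C(2n, n). For n = 100: C_100 = (1/101) · C(200, 100) = 90548514656103281165404177077484163874504589675413336841320/101 = 896519947090131496687170070074100632420837521538745909320.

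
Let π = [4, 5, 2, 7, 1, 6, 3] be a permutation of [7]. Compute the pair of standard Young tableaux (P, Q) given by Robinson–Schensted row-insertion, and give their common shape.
P = [1, 3, 6] / [2, 5] / [4, 7];  Q = [1, 2, 4] / [3, 6] / [5, 7];  common shape = (3, 2, 2)

Row-insert the values π_1, π_2, … into P one at a time, bumping the leftmost entry strictly greater than the inserted value down to the next row. The recording tableau Q records, in position (i, j), the step at which that cell was added to P.
  Insert 4 (step 1): P = [4];  Q = [1]
  Insert 5 (step 2): P = [4, 5];  Q = [1, 2]
  Insert 2 (step 3): P = [2, 5] / [4];  Q = [1, 2] / [3]
  Insert 7 (step 4): P = [2, 5, 7] / [4];  Q = [1, 2, 4] / [3]
  Insert 1 (step 5): P = [1, 5, 7] / [2] / [4];  Q = [1, 2, 4] / [3] / [5]
  Insert 6 (step 6): P = [1, 5, 6] / [2, 7] / [4];  Q = [1, 2, 4] / [3, 6] / [5]
  Insert 3 (step 7): P = [1, 3, 6] / [2, 5] / [4, 7];  Q = [1, 2, 4] / [3, 6] / [5, 7]
Final shape: (3, 2, 2).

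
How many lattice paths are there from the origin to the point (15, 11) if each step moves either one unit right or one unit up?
Number of paths = 7726160

A monotone lattice path from (0, 0) to (15, 11) consists of 15 east steps and 11 north steps in some order, so it is determined by which 15 of the 26 steps are east. The count is C(26, 15) = 7726160.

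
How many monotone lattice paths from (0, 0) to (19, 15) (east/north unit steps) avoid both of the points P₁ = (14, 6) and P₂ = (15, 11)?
Number of paths = 1253818000

Inclusion–exclusion. Total paths: C(34, 19) = 1855967520. Through P₁: C(20, 14)·C(14, 5) = 77597520. Through P₂: C(26, 15)·C(8, 4) = 540831200. Since P₁ is strictly southwest of P₂, a monotone path through both must visit P₁ then P₂; paths through both = C(20, 14)·C(6, 1)·C(8, 4) = 16279200. Avoid both = 1855967520 − 77597520 − 540831200 + 16279200 = 1253818000.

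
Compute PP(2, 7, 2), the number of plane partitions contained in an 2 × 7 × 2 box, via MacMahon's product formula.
PP(2, 7, 2) = 540

Evaluate the triple product over i = 1..2, j = 1..7, k = 1..2. The factors are (2/1) · (3/2) · (3/2) · (4/3) · (4/3) · (5/4) · (5/4) · (6/5) · … (28 factors total). The numerators and denominators telescope so the product is an integer; carrying out the multiplication exactly gives PP(2, 7, 2) = 540.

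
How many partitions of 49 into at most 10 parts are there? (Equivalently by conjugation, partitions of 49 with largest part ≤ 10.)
p(49, parts ≤ 10) = 55494

Use the recurrence p(n, m) = p(n, m−1) + p(n−m, m): either the largest part is < m (count p(n, m−1)) or the largest part is exactly m (remove one copy of m, count p(n−m, m)). With p(0, ·) = 1 this gives p(49, parts ≤ 10) = 55494. (By conjugating Young diagrams, this also counts partitions of 49 into at most 10 parts.)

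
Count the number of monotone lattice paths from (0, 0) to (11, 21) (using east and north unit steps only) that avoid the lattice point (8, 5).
Number of paths = 127777377

Total paths from (0, 0) to (11, 21): C(32, 11) = 129024480. Paths through (8, 5): (paths (0, 0) → (8, 5)) × (paths (8, 5) → (11, 21)) = C(13, 8) · C(19, 3) = 1287 · 969 = 1247103. Avoidance count = 129024480 − 1247103 = 127777377.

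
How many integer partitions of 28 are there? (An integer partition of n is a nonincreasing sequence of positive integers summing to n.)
p(28) = 3718

Compute p(n) via the recurrence p(n, m) = p(n, m−1) + p(n−m, m), where p(n, m) counts partitions of n with all parts ≤ m and p(n) = p(n, n). The base cases are p(0, m) = 1 and p(n, 0) = 0 for n > 0. Filling the table yields p(28) = 3718. (Euler's pentagonal recurrence is an alternative.)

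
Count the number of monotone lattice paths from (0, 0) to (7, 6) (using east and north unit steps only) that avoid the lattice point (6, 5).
Number of paths = 792

Total paths from (0, 0) to (7, 6): C(13, 7) = 1716. Paths through (6, 5): (paths (0, 0) → (6, 5)) × (paths (6, 5) → (7, 6)) = C(11, 6) · C(2, 1) = 462 · 2 = 924. Avoidance count = 1716 − 924 = 792.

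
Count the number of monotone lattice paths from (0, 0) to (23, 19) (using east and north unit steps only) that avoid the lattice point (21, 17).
Number of paths = 274088450520

Total paths from (0, 0) to (23, 19): C(42, 23) = 446775310800. Paths through (21, 17): (paths (0, 0) → (21, 17)) × (paths (21, 17) → (23, 19)) = C(38, 21) · C(4, 2) = 28781143380 · 6 = 172686860280. Avoidance count = 446775310800 − 172686860280 = 274088450520.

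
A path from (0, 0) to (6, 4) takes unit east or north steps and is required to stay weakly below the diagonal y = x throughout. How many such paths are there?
Number of paths = 90

By the reflection principle (André's argument), the number of monotone paths to (6, 4) with n ≤ m that never go above y = x is C(10, 6) − C(10, 7) = 210 − 120 = 90.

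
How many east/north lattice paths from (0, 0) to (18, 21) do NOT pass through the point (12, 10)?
Number of paths = 54356253094

Total paths from (0, 0) to (18, 21): C(39, 18) = 62359143990. Paths through (12, 10): (paths (0, 0) → (12, 10)) × (paths (12, 10) → (18, 21)) = C(22, 12) · C(17, 6) = 646646 · 12376 = 8002890896. Avoidance count = 62359143990 − 8002890896 = 54356253094.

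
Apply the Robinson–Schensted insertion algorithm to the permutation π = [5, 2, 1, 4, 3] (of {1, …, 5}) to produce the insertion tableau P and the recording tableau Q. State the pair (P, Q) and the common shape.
P = [1, 3] / [2, 4] / [5];  Q = [1, 4] / [2, 5] / [3];  common shape = (2, 2, 1)

Row-insert the values π_1, π_2, … into P one at a time, bumping the leftmost entry strictly greater than the inserted value down to the next row. The recording tableau Q records, in position (i, j), the step at which that cell was added to P.
  Insert 5 (step 1): P = [5];  Q = [1]
  Insert 2 (step 2): P = [2] / [5];  Q = [1] / [2]
  Insert 1 (step 3): P = [1] / [2] / [5];  Q = [1] / [2] / [3]
  Insert 4 (step 4): P = [1, 4] / [2] / [5];  Q = [1, 4] / [2] / [3]
  Insert 3 (step 5): P = [1, 3] / [2, 4] / [5];  Q = [1, 4] / [2, 5] / [3]
Final shape: (2, 2, 1).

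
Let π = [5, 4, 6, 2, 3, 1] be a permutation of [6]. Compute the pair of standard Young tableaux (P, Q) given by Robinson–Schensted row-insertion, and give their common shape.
P = [1, 3] / [2, 6] / [4] / [5];  Q = [1, 3] / [2, 5] / [4] / [6];  common shape = (2, 2, 1, 1)

Row-insert the values π_1, π_2, … into P one at a time, bumping the leftmost entry strictly greater than the inserted value down to the next row. The recording tableau Q records, in position (i, j), the step at which that cell was added to P.
  Insert 5 (step 1): P = [5];  Q = [1]
  Insert 4 (step 2): P = [4] / [5];  Q = [1] / [2]
  Insert 6 (step 3): P = [4, 6] / [5];  Q = [1, 3] / [2]
  Insert 2 (step 4): P = [2, 6] / [4] / [5];  Q = [1, 3] / [2] / [4]
  Insert 3 (step 5): P = [2, 3] / [4, 6] / [5];  Q = [1, 3] / [2, 5] / [4]
  Insert 1 (step 6): P = [1, 3] / [2, 6] / [4] / [5];  Q = [1, 3] / [2, 5] / [4] / [6]
Final shape: (2, 2, 1, 1).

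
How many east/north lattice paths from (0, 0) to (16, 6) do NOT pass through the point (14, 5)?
Number of paths = 39729

Total paths from (0, 0) to (16, 6): C(22, 16) = 74613. Paths through (14, 5): (paths (0, 0) → (14, 5)) × (paths (14, 5) → (16, 6)) = C(19, 14) · C(3, 2) = 11628 · 3 = 34884. Avoidance count = 74613 − 34884 = 39729.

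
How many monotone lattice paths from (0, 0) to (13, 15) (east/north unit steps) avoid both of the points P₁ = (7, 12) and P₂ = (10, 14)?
Number of paths = 27380064

Inclusion–exclusion. Total paths: C(28, 13) = 37442160. Through P₁: C(19, 7)·C(9, 6) = 4232592. Through P₂: C(24, 10)·C(4, 3) = 7845024. Since P₁ is strictly southwest of P₂, a monotone path through both must visit P₁ then P₂; paths through both = C(19, 7)·C(5, 3)·C(4, 3) = 2015520. Avoid both = 37442160 − 4232592 − 7845024 + 2015520 = 27380064.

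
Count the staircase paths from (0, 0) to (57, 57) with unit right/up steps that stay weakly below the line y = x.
C_57 = 26700952856774851904245220912664

These NE paths below the diagonal are counted by the Catalan number C_n = (1/(n + 1)) · C(2n, n). For n = 57: C_57 = (1/58) · C(114, 57) = 1548655265692941410446222812934512/58 = 26700952856774851904245220912664.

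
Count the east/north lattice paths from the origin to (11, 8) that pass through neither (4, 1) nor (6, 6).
Number of paths = 41223

Inclusion–exclusion. Total paths: C(19, 11) = 75582. Through P₁: C(5, 4)·C(14, 7) = 17160. Through P₂: C(12, 6)·C(7, 5) = 19404. Since P₁ is strictly southwest of P₂, a monotone path through both must visit P₁ then P₂; paths through both = C(5, 4)·C(7, 2)·C(7, 5) = 2205. Avoid both = 75582 − 17160 − 19404 + 2205 = 41223.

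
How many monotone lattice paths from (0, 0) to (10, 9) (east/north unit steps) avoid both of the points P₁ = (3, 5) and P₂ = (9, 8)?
Number of paths = 34686

Inclusion–exclusion. Total paths: C(19, 10) = 92378. Through P₁: C(8, 3)·C(11, 7) = 18480. Through P₂: C(17, 9)·C(2, 1) = 48620. Since P₁ is strictly southwest of P₂, a monotone path through both must visit P₁ then P₂; paths through both = C(8, 3)·C(9, 6)·C(2, 1) = 9408. Avoid both = 92378 − 18480 − 48620 + 9408 = 34686.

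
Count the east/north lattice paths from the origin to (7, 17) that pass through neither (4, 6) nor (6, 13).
Number of paths = 171804

Inclusion–exclusion. Total paths: C(24, 7) = 346104. Through P₁: C(10, 4)·C(14, 3) = 76440. Through P₂: C(19, 6)·C(5, 1) = 135660. Since P₁ is strictly southwest of P₂, a monotone path through both must visit P₁ then P₂; paths through both = C(10, 4)·C(9, 2)·C(5, 1) = 37800. Avoid both = 346104 − 76440 − 135660 + 37800 = 171804.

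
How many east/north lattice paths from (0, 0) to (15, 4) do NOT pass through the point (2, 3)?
Number of paths = 3736

Total paths from (0, 0) to (15, 4): C(19, 15) = 3876. Paths through (2, 3): (paths (0, 0) → (2, 3)) × (paths (2, 3) → (15, 4)) = C(5, 2) · C(14, 13) = 10 · 14 = 140. Avoidance count = 3876 − 140 = 3736.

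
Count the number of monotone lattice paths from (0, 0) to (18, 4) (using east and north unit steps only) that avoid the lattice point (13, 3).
Number of paths = 3955

Total paths from (0, 0) to (18, 4): C(22, 18) = 7315. Paths through (13, 3): (paths (0, 0) → (13, 3)) × (paths (13, 3) → (18, 4)) = C(16, 13) · C(6, 5) = 560 · 6 = 3360. Avoidance count = 7315 − 3360 = 3955.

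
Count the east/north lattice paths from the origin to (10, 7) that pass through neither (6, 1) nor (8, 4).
Number of paths = 13728

Inclusion–exclusion. Total paths: C(17, 10) = 19448. Through P₁: C(7, 6)·C(10, 4) = 1470. Through P₂: C(12, 8)·C(5, 2) = 4950. Since P₁ is strictly southwest of P₂, a monotone path through both must visit P₁ then P₂; paths through both = C(7, 6)·C(5, 2)·C(5, 2) = 700. Avoid both = 19448 − 1470 − 4950 + 700 = 13728.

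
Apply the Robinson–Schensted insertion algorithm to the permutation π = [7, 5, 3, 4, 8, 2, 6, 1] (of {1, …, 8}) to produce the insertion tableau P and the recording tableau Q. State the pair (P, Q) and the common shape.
P = [1, 4, 6] / [2, 8] / [3] / [5] / [7];  Q = [1, 4, 5] / [2, 7] / [3] / [6] / [8];  common shape = (3, 2, 1, 1, 1)

Row-insert the values π_1, π_2, … into P one at a time, bumping the leftmost entry strictly greater than the inserted value down to the next row. The recording tableau Q records, in position (i, j), the step at which that cell was added to P.
  Insert 7 (step 1): P = [7];  Q = [1]
  Insert 5 (step 2): P = [5] / [7];  Q = [1] / [2]
  Insert 3 (step 3): P = [3] / [5] / [7];  Q = [1] / [2] / [3]
  Insert 4 (step 4): P = [3, 4] / [5] / [7];  Q = [1, 4] / [2] / [3]
  Insert 8 (step 5): P = [3, 4, 8] / [5] / [7];  Q = [1, 4, 5] / [2] / [3]
  Insert 2 (step 6): P = [2, 4, 8] / [3] / [5] / [7];  Q = [1, 4, 5] / [2] / [3] / [6]
  Insert 6 (step 7): P = [2, 4, 6] / [3, 8] / [5] / [7];  Q = [1, 4, 5] / [2, 7] / [3] / [6]
  Insert 1 (step 8): P = [1, 4, 6] / [2, 8] / [3] / [5] / [7];  Q = [1, 4, 5] / [2, 7] / [3] / [6] / [8]
Final shape: (3, 2, 1, 1, 1).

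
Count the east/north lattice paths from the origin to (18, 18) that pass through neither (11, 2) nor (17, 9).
Number of paths = 9026106034

Inclusion–exclusion. Total paths: C(36, 18) = 9075135300. Through P₁: C(13, 11)·C(23, 7) = 19122246. Through P₂: C(26, 17)·C(10, 1) = 31245500. Since P₁ is strictly southwest of P₂, a monotone path through both must visit P₁ then P₂; paths through both = C(13, 11)·C(13, 6)·C(10, 1) = 1338480. Avoid both = 9075135300 − 19122246 − 31245500 + 1338480 = 9026106034.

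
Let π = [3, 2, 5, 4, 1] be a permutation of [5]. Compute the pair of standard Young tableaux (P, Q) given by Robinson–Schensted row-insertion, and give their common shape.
P = [1, 4] / [2, 5] / [3];  Q = [1, 3] / [2, 4] / [5];  common shape = (2, 2, 1)

Row-insert the values π_1, π_2, … into P one at a time, bumping the leftmost entry strictly greater than the inserted value down to the next row. The recording tableau Q records, in position (i, j), the step at which that cell was added to P.
  Insert 3 (step 1): P = [3];  Q = [1]
  Insert 2 (step 2): P = [2] / [3];  Q = [1] / [2]
  Insert 5 (step 3): P = [2, 5] / [3];  Q = [1, 3] / [2]
  Insert 4 (step 4): P = [2, 4] / [3, 5];  Q = [1, 3] / [2, 4]
  Insert 1 (step 5): P = [1, 4] / [2, 5] / [3];  Q = [1, 3] / [2, 4] / [5]
Final shape: (2, 2, 1).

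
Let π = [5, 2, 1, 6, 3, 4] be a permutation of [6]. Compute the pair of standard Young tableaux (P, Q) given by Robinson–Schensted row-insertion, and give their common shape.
P = [1, 3, 4] / [2, 6] / [5];  Q = [1, 4, 6] / [2, 5] / [3];  common shape = (3, 2, 1)

Row-insert the values π_1, π_2, … into P one at a time, bumping the leftmost entry strictly greater than the inserted value down to the next row. The recording tableau Q records, in position (i, j), the step at which that cell was added to P.
  Insert 5 (step 1): P = [5];  Q = [1]
  Insert 2 (step 2): P = [2] / [5];  Q = [1] / [2]
  Insert 1 (step 3): P = [1] / [2] / [5];  Q = [1] / [2] / [3]
  Insert 6 (step 4): P = [1, 6] / [2] / [5];  Q = [1, 4] / [2] / [3]
  Insert 3 (step 5): P = [1, 3] / [2, 6] / [5];  Q = [1, 4] / [2, 5] / [3]
  Insert 4 (step 6): P = [1, 3, 4] / [2, 6] / [5];  Q = [1, 4, 6] / [2, 5] / [3]
Final shape: (3, 2, 1).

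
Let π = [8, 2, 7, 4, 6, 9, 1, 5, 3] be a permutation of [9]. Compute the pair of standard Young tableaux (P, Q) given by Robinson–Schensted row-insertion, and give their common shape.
P = [1, 3, 5, 9] / [2, 4] / [6] / [7] / [8];  Q = [1, 3, 5, 6] / [2, 8] / [4] / [7] / [9];  common shape = (4, 2, 1, 1, 1)

Row-insert the values π_1, π_2, … into P one at a time, bumping the leftmost entry strictly greater than the inserted value down to the next row. The recording tableau Q records, in position (i, j), the step at which that cell was added to P.
  Insert 8 (step 1): P = [8];  Q = [1]
  Insert 2 (step 2): P = [2] / [8];  Q = [1] / [2]
  Insert 7 (step 3): P = [2, 7] / [8];  Q = [1, 3] / [2]
  Insert 4 (step 4): P = [2, 4] / [7] / [8];  Q = [1, 3] / [2] / [4]
  Insert 6 (step 5): P = [2, 4, 6] / [7] / [8];  Q = [1, 3, 5] / [2] / [4]
  Insert 9 (step 6): P = [2, 4, 6, 9] / [7] / [8];  Q = [1, 3, 5, 6] / [2] / [4]
  Insert 1 (step 7): P = [1, 4, 6, 9] / [2] / [7] / [8];  Q = [1, 3, 5, 6] / [2] / [4] / [7]
  Insert 5 (step 8): P = [1, 4, 5, 9] / [2, 6] / [7] / [8];  Q = [1, 3, 5, 6] / [2, 8] / [4] / [7]
  Insert 3 (step 9): P = [1, 3, 5, 9] / [2, 4] / [6] / [7] / [8];  Q = [1, 3, 5, 6] / [2, 8] / [4] / [7] / [9]
Final shape: (4, 2, 1, 1, 1).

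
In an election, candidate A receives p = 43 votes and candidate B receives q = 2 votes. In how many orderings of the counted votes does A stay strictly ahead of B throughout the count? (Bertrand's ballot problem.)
Strict-lead orderings = 902

Total orderings of the 45 votes with 43 for A: C(45, 43) = 990. By the Bertrand ballot formula (Cycle Lemma / reflection principle), the number of orderings in which A is strictly ahead of B throughout is (p − q)/(p + q) · C(p + q, p) = (43 − 2)/(43 + 2) · 990 = 902.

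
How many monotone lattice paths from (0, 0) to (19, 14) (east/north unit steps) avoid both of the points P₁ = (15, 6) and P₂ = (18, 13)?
Number of paths = 392465730

Inclusion–exclusion. Total paths: C(33, 19) = 818809200. Through P₁: C(21, 15)·C(12, 4) = 26860680. Through P₂: C(31, 18)·C(2, 1) = 412506150. Since P₁ is strictly southwest of P₂, a monotone path through both must visit P₁ then P₂; paths through both = C(21, 15)·C(10, 3)·C(2, 1) = 13023360. Avoid both = 818809200 − 26860680 − 412506150 + 13023360 = 392465730.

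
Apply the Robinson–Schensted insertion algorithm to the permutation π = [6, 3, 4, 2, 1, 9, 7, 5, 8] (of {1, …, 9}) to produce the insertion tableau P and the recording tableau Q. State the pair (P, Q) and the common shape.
P = [1, 4, 5, 8] / [2, 7] / [3, 9] / [6];  Q = [1, 3, 6, 9] / [2, 7] / [4, 8] / [5];  common shape = (4, 2, 2, 1)

Row-insert the values π_1, π_2, … into P one at a time, bumping the leftmost entry strictly greater than the inserted value down to the next row. The recording tableau Q records, in position (i, j), the step at which that cell was added to P.
  Insert 6 (step 1): P = [6];  Q = [1]
  Insert 3 (step 2): P = [3] / [6];  Q = [1] / [2]
  Insert 4 (step 3): P = [3, 4] / [6];  Q = [1, 3] / [2]
  Insert 2 (step 4): P = [2, 4] / [3] / [6];  Q = [1, 3] / [2] / [4]
  Insert 1 (step 5): P = [1, 4] / [2] / [3] / [6];  Q = [1, 3] / [2] / [4] / [5]
  Insert 9 (step 6): P = [1, 4, 9] / [2] / [3] / [6];  Q = [1, 3, 6] / [2] / [4] / [5]
  Insert 7 (step 7): P = [1, 4, 7] / [2, 9] / [3] / [6];  Q = [1, 3, 6] / [2, 7] / [4] / [5]
  Insert 5 (step 8): P = [1, 4, 5] / [2, 7] / [3, 9] / [6];  Q = [1, 3, 6] / [2, 7] / [4, 8] / [5]
  Insert 8 (step 9): P = [1, 4, 5, 8] / [2, 7] / [3, 9] / [6];  Q = [1, 3, 6, 9] / [2, 7] / [4, 8] / [5]
Final shape: (4, 2, 2, 1).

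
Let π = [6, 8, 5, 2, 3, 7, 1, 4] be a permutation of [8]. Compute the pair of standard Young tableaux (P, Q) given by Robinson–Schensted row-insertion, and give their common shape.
P = [1, 3, 4] / [2, 7] / [5, 8] / [6];  Q = [1, 2, 6] / [3, 5] / [4, 8] / [7];  common shape = (3, 2, 2, 1)

Row-insert the values π_1, π_2, … into P one at a time, bumping the leftmost entry strictly greater than the inserted value down to the next row. The recording tableau Q records, in position (i, j), the step at which that cell was added to P.
  Insert 6 (step 1): P = [6];  Q = [1]
  Insert 8 (step 2): P = [6, 8];  Q = [1, 2]
  Insert 5 (step 3): P = [5, 8] / [6];  Q = [1, 2] / [3]
  Insert 2 (step 4): P = [2, 8] / [5] / [6];  Q = [1, 2] / [3] / [4]
  Insert 3 (step 5): P = [2, 3] / [5, 8] / [6];  Q = [1, 2] / [3, 5] / [4]
  Insert 7 (step 6): P = [2, 3, 7] / [5, 8] / [6];  Q = [1, 2, 6] / [3, 5] / [4]
  Insert 1 (step 7): P = [1, 3, 7] / [2, 8] / [5] / [6];  Q = [1, 2, 6] / [3, 5] / [4] / [7]
  Insert 4 (step 8): P = [1, 3, 4] / [2, 7] / [5, 8] / [6];  Q = [1, 2, 6] / [3, 5] / [4, 8] / [7]
Final shape: (3, 2, 2, 1).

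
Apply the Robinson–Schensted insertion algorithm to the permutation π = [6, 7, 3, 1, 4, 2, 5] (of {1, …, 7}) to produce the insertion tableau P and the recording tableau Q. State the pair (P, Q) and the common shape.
P = [1, 2, 5] / [3, 4] / [6, 7];  Q = [1, 2, 7] / [3, 5] / [4, 6];  common shape = (3, 2, 2)

Row-insert the values π_1, π_2, … into P one at a time, bumping the leftmost entry strictly greater than the inserted value down to the next row. The recording tableau Q records, in position (i, j), the step at which that cell was added to P.
  Insert 6 (step 1): P = [6];  Q = [1]
  Insert 7 (step 2): P = [6, 7];  Q = [1, 2]
  Insert 3 (step 3): P = [3, 7] / [6];  Q = [1, 2] / [3]
  Insert 1 (step 4): P = [1, 7] / [3] / [6];  Q = [1, 2] / [3] / [4]
  Insert 4 (step 5): P = [1, 4] / [3, 7] / [6];  Q = [1, 2] / [3, 5] / [4]
  Insert 2 (step 6): P = [1, 2] / [3, 4] / [6, 7];  Q = [1, 2] / [3, 5] / [4, 6]
  Insert 5 (step 7): P = [1, 2, 5] / [3, 4] / [6, 7];  Q = [1, 2, 7] / [3, 5] / [4, 6]
Final shape: (3, 2, 2).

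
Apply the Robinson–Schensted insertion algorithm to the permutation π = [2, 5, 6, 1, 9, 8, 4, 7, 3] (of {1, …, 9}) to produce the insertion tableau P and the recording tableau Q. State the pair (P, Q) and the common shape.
P = [1, 3, 6, 7] / [2, 4, 8] / [5] / [9];  Q = [1, 2, 3, 5] / [4, 6, 8] / [7] / [9];  common shape = (4, 3, 1, 1)

Row-insert the values π_1, π_2, … into P one at a time, bumping the leftmost entry strictly greater than the inserted value down to the next row. The recording tableau Q records, in position (i, j), the step at which that cell was added to P.
  Insert 2 (step 1): P = [2];  Q = [1]
  Insert 5 (step 2): P = [2, 5];  Q = [1, 2]
  Insert 6 (step 3): P = [2, 5, 6];  Q = [1, 2, 3]
  Insert 1 (step 4): P = [1, 5, 6] / [2];  Q = [1, 2, 3] / [4]
  Insert 9 (step 5): P = [1, 5, 6, 9] / [2];  Q = [1, 2, 3, 5] / [4]
  Insert 8 (step 6): P = [1, 5, 6, 8] / [2, 9];  Q = [1, 2, 3, 5] / [4, 6]
  Insert 4 (step 7): P = [1, 4, 6, 8] / [2, 5] / [9];  Q = [1, 2, 3, 5] / [4, 6] / [7]
  Insert 7 (step 8): P = [1, 4, 6, 7] / [2, 5, 8] / [9];  Q = [1, 2, 3, 5] / [4, 6, 8] / [7]
  Insert 3 (step 9): P = [1, 3, 6, 7] / [2, 4, 8] / [5] / [9];  Q = [1, 2, 3, 5] / [4, 6, 8] / [7] / [9]
Final shape: (4, 3, 1, 1).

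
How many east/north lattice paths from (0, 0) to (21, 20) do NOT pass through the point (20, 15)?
Number of paths = 249641278260

Total paths from (0, 0) to (21, 20): C(41, 21) = 269128937220. Paths through (20, 15): (paths (0, 0) → (20, 15)) × (paths (20, 15) → (21, 20)) = C(35, 20) · C(6, 1) = 3247943160 · 6 = 19487658960. Avoidance count = 269128937220 − 19487658960 = 249641278260.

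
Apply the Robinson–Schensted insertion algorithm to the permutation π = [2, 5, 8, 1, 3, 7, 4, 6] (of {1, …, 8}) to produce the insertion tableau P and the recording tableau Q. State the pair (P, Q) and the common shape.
P = [1, 3, 4, 6] / [2, 5, 7] / [8];  Q = [1, 2, 3, 8] / [4, 5, 6] / [7];  common shape = (4, 3, 1)

Row-insert the values π_1, π_2, … into P one at a time, bumping the leftmost entry strictly greater than the inserted value down to the next row. The recording tableau Q records, in position (i, j), the step at which that cell was added to P.
  Insert 2 (step 1): P = [2];  Q = [1]
  Insert 5 (step 2): P = [2, 5];  Q = [1, 2]
  Insert 8 (step 3): P = [2, 5, 8];  Q = [1, 2, 3]
  Insert 1 (step 4): P = [1, 5, 8] / [2];  Q = [1, 2, 3] / [4]
  Insert 3 (step 5): P = [1, 3, 8] / [2, 5];  Q = [1, 2, 3] / [4, 5]
  Insert 7 (step 6): P = [1, 3, 7] / [2, 5, 8];  Q = [1, 2, 3] / [4, 5, 6]
  Insert 4 (step 7): P = [1, 3, 4] / [2, 5, 7] / [8];  Q = [1, 2, 3] / [4, 5, 6] / [7]
  Insert 6 (step 8): P = [1, 3, 4, 6] / [2, 5, 7] / [8];  Q = [1, 2, 3, 8] / [4, 5, 6] / [7]
Final shape: (4, 3, 1).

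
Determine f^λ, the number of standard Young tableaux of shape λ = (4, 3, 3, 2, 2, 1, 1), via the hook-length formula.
# SYT of shape (4, 3, 3, 2, 2, 1, 1) = 416988

Hook-length formula: f^λ = n! / Π hook(c), product over all cells c of the Young diagram. For λ = (4, 3, 3, 2, 2, 1, 1), n = 16 boxes. Hook lengths by row (left-to-right, top-to-bottom): [10, 7, 4, 1]; [8, 5, 2]; [7, 4, 1]; [5, 2]; [4, 1]; [2]; [1]. Product of hooks = 50176000. So f^λ = 16! / 50176000 = 20922789888000 / 50176000 = 416988.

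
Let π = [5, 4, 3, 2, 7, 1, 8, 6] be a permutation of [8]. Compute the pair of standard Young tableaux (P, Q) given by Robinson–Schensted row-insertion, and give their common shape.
P = [1, 6, 8] / [2, 7] / [3] / [4] / [5];  Q = [1, 5, 7] / [2, 8] / [3] / [4] / [6];  common shape = (3, 2, 1, 1, 1)

Row-insert the values π_1, π_2, … into P one at a time, bumping the leftmost entry strictly greater than the inserted value down to the next row. The recording tableau Q records, in position (i, j), the step at which that cell was added to P.
  Insert 5 (step 1): P = [5];  Q = [1]
  Insert 4 (step 2): P = [4] / [5];  Q = [1] / [2]
  Insert 3 (step 3): P = [3] / [4] / [5];  Q = [1] / [2] / [3]
  Insert 2 (step 4): P = [2] / [3] / [4] / [5];  Q = [1] / [2] / [3] / [4]
  Insert 7 (step 5): P = [2, 7] / [3] / [4] / [5];  Q = [1, 5] / [2] / [3] / [4]
  Insert 1 (step 6): P = [1, 7] / [2] / [3] / [4] / [5];  Q = [1, 5] / [2] / [3] / [4] / [6]
  Insert 8 (step 7): P = [1, 7, 8] / [2] / [3] / [4] / [5];  Q = [1, 5, 7] / [2] / [3] / [4] / [6]
  Insert 6 (step 8): P = [1, 6, 8] / [2, 7] / [3] / [4] / [5];  Q = [1, 5, 7] / [2, 8] / [3] / [4] / [6]
Final shape: (3, 2, 1, 1, 1).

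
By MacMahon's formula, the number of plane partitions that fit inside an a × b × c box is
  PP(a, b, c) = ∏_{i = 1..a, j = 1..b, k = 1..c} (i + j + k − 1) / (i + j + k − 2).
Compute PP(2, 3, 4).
PP(2, 3, 4) = 490

Evaluate the triple product over i = 1..2, j = 1..3, k = 1..4. The factors are (2/1) · (3/2) · (4/3) · (5/4) · (3/2) · (4/3) · (5/4) · (6/5) · … (24 factors total). The numerators and denominators telescope so the product is an integer; carrying out the multiplication exactly gives PP(2, 3, 4) = 490.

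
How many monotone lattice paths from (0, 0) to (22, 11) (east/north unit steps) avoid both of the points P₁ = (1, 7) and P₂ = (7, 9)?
Number of paths = 191910144

Inclusion–exclusion. Total paths: C(33, 22) = 193536720. Through P₁: C(8, 1)·C(25, 21) = 101200. Through P₂: C(16, 7)·C(17, 15) = 1555840. Since P₁ is strictly southwest of P₂, a monotone path through both must visit P₁ then P₂; paths through both = C(8, 1)·C(8, 6)·C(17, 15) = 30464. Avoid both = 193536720 − 101200 − 1555840 + 30464 = 191910144.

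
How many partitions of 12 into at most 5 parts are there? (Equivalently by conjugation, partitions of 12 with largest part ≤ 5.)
p(12, parts ≤ 5) = 47

Partitions of 12 with all parts ≤ 5: 5+5+2, 5+5+1+1, 5+4+3, 5+4+2+1, 5+4+1+1+1, 5+3+3+1, 5+3+2+2, 5+3+2+1+1, 5+3+1+1+1+1, 5+2+2+2+1, 5+2+2+1+1+1, 5+2+1+1+1+1+1, 5+1+1+1+1+1+1+1, 4+4+4, 4+4+3+1, 4+4+2+2, 4+4+2+1+1, 4+4+1+1+1+1, 4+3+3+2, 4+3+3+1+1, 4+3+2+2+1, 4+3+2+1+1+1, 4+3+1+1+1+1+1, 4+2+2+2+2, 4+2+2+2+1+1, 4+2+2+1+1+1+1, 4+2+1+1+1+1+1+1, 4+1+1+1+1+1+1+1+1, 3+3+3+3, 3+3+3+2+1, … (47 total). Count = 47.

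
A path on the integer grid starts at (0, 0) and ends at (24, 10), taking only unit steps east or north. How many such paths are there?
Number of paths = 131128140

A monotone lattice path from (0, 0) to (24, 10) consists of 24 east steps and 10 north steps in some order, so it is determined by which 24 of the 34 steps are east. The count is C(34, 24) = 131128140.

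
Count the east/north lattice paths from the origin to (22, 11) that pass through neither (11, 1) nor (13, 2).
Number of paths = 185949348

Inclusion–exclusion. Total paths: C(33, 22) = 193536720. Through P₁: C(12, 11)·C(21, 11) = 4232592. Through P₂: C(15, 13)·C(18, 9) = 5105100. Since P₁ is strictly southwest of P₂, a monotone path through both must visit P₁ then P₂; paths through both = C(12, 11)·C(3, 2)·C(18, 9) = 1750320. Avoid both = 193536720 − 4232592 − 5105100 + 1750320 = 185949348.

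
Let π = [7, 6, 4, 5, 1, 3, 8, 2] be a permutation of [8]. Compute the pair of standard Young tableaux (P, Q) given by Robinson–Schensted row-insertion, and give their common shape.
P = [1, 2, 8] / [3, 5] / [4] / [6] / [7];  Q = [1, 4, 7] / [2, 6] / [3] / [5] / [8];  common shape = (3, 2, 1, 1, 1)

Row-insert the values π_1, π_2, … into P one at a time, bumping the leftmost entry strictly greater than the inserted value down to the next row. The recording tableau Q records, in position (i, j), the step at which that cell was added to P.
  Insert 7 (step 1): P = [7];  Q = [1]
  Insert 6 (step 2): P = [6] / [7];  Q = [1] / [2]
  Insert 4 (step 3): P = [4] / [6] / [7];  Q = [1] / [2] / [3]
  Insert 5 (step 4): P = [4, 5] / [6] / [7];  Q = [1, 4] / [2] / [3]
  Insert 1 (step 5): P = [1, 5] / [4] / [6] / [7];  Q = [1, 4] / [2] / [3] / [5]
  Insert 3 (step 6): P = [1, 3] / [4, 5] / [6] / [7];  Q = [1, 4] / [2, 6] / [3] / [5]
  Insert 8 (step 7): P = [1, 3, 8] / [4, 5] / [6] / [7];  Q = [1, 4, 7] / [2, 6] / [3] / [5]
  Insert 2 (step 8): P = [1, 2, 8] / [3, 5] / [4] / [6] / [7];  Q = [1, 4, 7] / [2, 6] / [3] / [5] / [8]
Final shape: (3, 2, 1, 1, 1).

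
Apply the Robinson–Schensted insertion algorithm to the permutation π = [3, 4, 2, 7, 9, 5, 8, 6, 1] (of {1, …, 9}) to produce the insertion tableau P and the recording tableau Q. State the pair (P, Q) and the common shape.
P = [1, 4, 5, 6] / [2, 7, 8] / [3] / [9];  Q = [1, 2, 4, 5] / [3, 6, 7] / [8] / [9];  common shape = (4, 3, 1, 1)

Row-insert the values π_1, π_2, … into P one at a time, bumping the leftmost entry strictly greater than the inserted value down to the next row. The recording tableau Q records, in position (i, j), the step at which that cell was added to P.
  Insert 3 (step 1): P = [3];  Q = [1]
  Insert 4 (step 2): P = [3, 4];  Q = [1, 2]
  Insert 2 (step 3): P = [2, 4] / [3];  Q = [1, 2] / [3]
  Insert 7 (step 4): P = [2, 4, 7] / [3];  Q = [1, 2, 4] / [3]
  Insert 9 (step 5): P = [2, 4, 7, 9] / [3];  Q = [1, 2, 4, 5] / [3]
  Insert 5 (step 6): P = [2, 4, 5, 9] / [3, 7];  Q = [1, 2, 4, 5] / [3, 6]
  Insert 8 (step 7): P = [2, 4, 5, 8] / [3, 7, 9];  Q = [1, 2, 4, 5] / [3, 6, 7]
  Insert 6 (step 8): P = [2, 4, 5, 6] / [3, 7, 8] / [9];  Q = [1, 2, 4, 5] / [3, 6, 7] / [8]
  Insert 1 (step 9): P = [1, 4, 5, 6] / [2, 7, 8] / [3] / [9];  Q = [1, 2, 4, 5] / [3, 6, 7] / [8] / [9]
Final shape: (4, 3, 1, 1).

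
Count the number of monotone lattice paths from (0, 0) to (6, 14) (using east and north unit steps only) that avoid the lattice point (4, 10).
Number of paths = 23745

Total paths from (0, 0) to (6, 14): C(20, 6) = 38760. Paths through (4, 10): (paths (0, 0) → (4, 10)) × (paths (4, 10) → (6, 14)) = C(14, 4) · C(6, 2) = 1001 · 15 = 15015. Avoidance count = 38760 − 15015 = 23745.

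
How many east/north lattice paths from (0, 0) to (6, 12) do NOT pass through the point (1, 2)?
Number of paths = 9555

Total paths from (0, 0) to (6, 12): C(18, 6) = 18564. Paths through (1, 2): (paths (0, 0) → (1, 2)) × (paths (1, 2) → (6, 12)) = C(3, 1) · C(15, 5) = 3 · 3003 = 9009. Avoidance count = 18564 − 9009 = 9555.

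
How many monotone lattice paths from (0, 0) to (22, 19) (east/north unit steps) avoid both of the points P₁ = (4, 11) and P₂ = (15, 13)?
Number of paths = 178462120785

Inclusion–exclusion. Total paths: C(41, 22) = 244662670200. Through P₁: C(15, 4)·C(26, 18) = 2132505375. Through P₂: C(28, 15)·C(13, 7) = 64250746560. Since P₁ is strictly southwest of P₂, a monotone path through both must visit P₁ then P₂; paths through both = C(15, 4)·C(13, 11)·C(13, 7) = 182702520. Avoid both = 244662670200 − 2132505375 − 64250746560 + 182702520 = 178462120785.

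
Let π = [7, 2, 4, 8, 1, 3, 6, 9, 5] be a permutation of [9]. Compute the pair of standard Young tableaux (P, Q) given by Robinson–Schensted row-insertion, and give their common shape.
P = [1, 3, 5, 9] / [2, 4, 6] / [7, 8];  Q = [1, 3, 4, 8] / [2, 6, 7] / [5, 9];  common shape = (4, 3, 2)

Row-insert the values π_1, π_2, … into P one at a time, bumping the leftmost entry strictly greater than the inserted value down to the next row. The recording tableau Q records, in position (i, j), the step at which that cell was added to P.
  Insert 7 (step 1): P = [7];  Q = [1]
  Insert 2 (step 2): P = [2] / [7];  Q = [1] / [2]
  Insert 4 (step 3): P = [2, 4] / [7];  Q = [1, 3] / [2]
  Insert 8 (step 4): P = [2, 4, 8] / [7];  Q = [1, 3, 4] / [2]
  Insert 1 (step 5): P = [1, 4, 8] / [2] / [7];  Q = [1, 3, 4] / [2] / [5]
  Insert 3 (step 6): P = [1, 3, 8] / [2, 4] / [7];  Q = [1, 3, 4] / [2, 6] / [5]
  Insert 6 (step 7): P = [1, 3, 6] / [2, 4, 8] / [7];  Q = [1, 3, 4] / [2, 6, 7] / [5]
  Insert 9 (step 8): P = [1, 3, 6, 9] / [2, 4, 8] / [7];  Q = [1, 3, 4, 8] / [2, 6, 7] / [5]
  Insert 5 (step 9): P = [1, 3, 5, 9] / [2, 4, 6] / [7, 8];  Q = [1, 3, 4, 8] / [2, 6, 7] / [5, 9]
Final shape: (4, 3, 2).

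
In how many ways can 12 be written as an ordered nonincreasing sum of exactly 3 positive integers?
p(12, 3 parts) = 12

Partitions of n into exactly k parts ↔ partitions of n − k into at most k parts (subtract 1 from each part). For n = 12, k = 3, the partitions are: 10+1+1, 9+2+1, 8+3+1, 8+2+2, 7+4+1, 7+3+2, 6+5+1, 6+4+2, 6+3+3, 5+5+2, 5+4+3, 4+4+4. Count = 12.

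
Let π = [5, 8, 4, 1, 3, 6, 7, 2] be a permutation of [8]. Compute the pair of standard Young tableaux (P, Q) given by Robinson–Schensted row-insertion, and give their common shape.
P = [1, 2, 6, 7] / [3, 8] / [4] / [5];  Q = [1, 2, 6, 7] / [3, 5] / [4] / [8];  common shape = (4, 2, 1, 1)

Row-insert the values π_1, π_2, … into P one at a time, bumping the leftmost entry strictly greater than the inserted value down to the next row. The recording tableau Q records, in position (i, j), the step at which that cell was added to P.
  Insert 5 (step 1): P = [5];  Q = [1]
  Insert 8 (step 2): P = [5, 8];  Q = [1, 2]
  Insert 4 (step 3): P = [4, 8] / [5];  Q = [1, 2] / [3]
  Insert 1 (step 4): P = [1, 8] / [4] / [5];  Q = [1, 2] / [3] / [4]
  Insert 3 (step 5): P = [1, 3] / [4, 8] / [5];  Q = [1, 2] / [3, 5] / [4]
  Insert 6 (step 6): P = [1, 3, 6] / [4, 8] / [5];  Q = [1, 2, 6] / [3, 5] / [4]
  Insert 7 (step 7): P = [1, 3, 6, 7] / [4, 8] / [5];  Q = [1, 2, 6, 7] / [3, 5] / [4]
  Insert 2 (step 8): P = [1, 2, 6, 7] / [3, 8] / [4] / [5];  Q = [1, 2, 6, 7] / [3, 5] / [4] / [8]
Final shape: (4, 2, 1, 1).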